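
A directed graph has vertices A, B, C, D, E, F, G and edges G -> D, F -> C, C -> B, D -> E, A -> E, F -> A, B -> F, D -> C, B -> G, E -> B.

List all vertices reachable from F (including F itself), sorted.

A, B, C, D, E, F, G

Start at F.
Its neighbours: A, C.
Then their neighbours: B, E.
Then next layer: G.
Then next layer: D.
Every vertex is now reached.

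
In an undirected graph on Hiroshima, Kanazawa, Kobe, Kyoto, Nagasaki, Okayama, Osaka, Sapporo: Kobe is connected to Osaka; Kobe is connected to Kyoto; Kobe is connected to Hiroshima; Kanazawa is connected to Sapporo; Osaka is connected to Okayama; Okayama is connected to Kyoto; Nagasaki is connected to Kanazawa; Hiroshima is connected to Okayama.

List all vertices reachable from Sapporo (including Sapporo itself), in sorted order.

Kanazawa, Nagasaki, Sapporo

Start at Sapporo.
Its neighbours: Kanazawa.
Then their neighbours: Nagasaki.
Nothing further is reachable.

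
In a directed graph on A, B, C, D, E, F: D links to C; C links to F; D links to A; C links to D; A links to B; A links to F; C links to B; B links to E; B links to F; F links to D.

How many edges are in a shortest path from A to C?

3

Distance 0: A.
Distance 1: B, F.
Distance 2: D, E.
Distance 3: C — contains C.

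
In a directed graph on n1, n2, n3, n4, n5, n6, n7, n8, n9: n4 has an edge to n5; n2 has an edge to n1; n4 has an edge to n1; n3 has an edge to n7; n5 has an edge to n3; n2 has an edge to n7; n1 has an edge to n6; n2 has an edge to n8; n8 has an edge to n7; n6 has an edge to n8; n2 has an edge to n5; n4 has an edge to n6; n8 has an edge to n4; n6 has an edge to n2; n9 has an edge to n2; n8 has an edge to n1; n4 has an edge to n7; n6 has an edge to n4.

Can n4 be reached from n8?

Yes

Explore from n8.
Distance 1: reach n1, n4, n7.
Found n4.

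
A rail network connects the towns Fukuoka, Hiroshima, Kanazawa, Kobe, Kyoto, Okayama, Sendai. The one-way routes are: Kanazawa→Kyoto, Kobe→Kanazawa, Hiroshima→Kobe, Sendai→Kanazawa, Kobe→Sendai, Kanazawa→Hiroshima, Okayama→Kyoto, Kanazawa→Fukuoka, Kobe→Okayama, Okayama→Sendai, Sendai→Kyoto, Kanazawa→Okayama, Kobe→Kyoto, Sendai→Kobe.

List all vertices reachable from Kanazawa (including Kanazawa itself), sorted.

Start at Kanazawa.
Its neighbours: Fukuoka, Hiroshima, Kyoto, Okayama.
Then their neighbours: Kobe, Sendai.
Every vertex is now reached.

Fukuoka, Hiroshima, Kanazawa, Kobe, Kyoto, Okayama, Sendai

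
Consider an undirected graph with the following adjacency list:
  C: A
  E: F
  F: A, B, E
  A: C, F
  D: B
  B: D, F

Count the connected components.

From A: component {A, B, C, D, E, F}.
That's 1 component.

1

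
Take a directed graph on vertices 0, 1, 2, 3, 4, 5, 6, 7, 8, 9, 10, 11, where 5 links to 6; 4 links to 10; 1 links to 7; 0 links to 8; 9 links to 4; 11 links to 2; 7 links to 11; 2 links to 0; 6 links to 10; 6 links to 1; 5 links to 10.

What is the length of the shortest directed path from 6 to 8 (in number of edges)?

6

Distance 0: 6.
Distance 1: 1, 10.
Distance 2: 7.
Distance 3: 11.
Distance 4: 2.
Distance 5: 0.
Distance 6: 8 — contains 8.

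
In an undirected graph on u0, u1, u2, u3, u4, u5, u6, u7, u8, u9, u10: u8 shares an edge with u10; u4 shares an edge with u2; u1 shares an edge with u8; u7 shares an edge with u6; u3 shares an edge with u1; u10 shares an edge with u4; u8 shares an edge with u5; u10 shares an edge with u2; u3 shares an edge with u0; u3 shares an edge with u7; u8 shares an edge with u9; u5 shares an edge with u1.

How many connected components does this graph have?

1

From u0: component {u0, u1, u2, u3, u4, u5, u6, u7, u8, u9, u10}.
That's 1 component.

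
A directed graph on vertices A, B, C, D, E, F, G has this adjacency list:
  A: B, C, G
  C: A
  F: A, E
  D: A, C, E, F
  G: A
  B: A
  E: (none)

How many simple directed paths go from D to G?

3

D→A→G
D→C→A→G
D→F→A→G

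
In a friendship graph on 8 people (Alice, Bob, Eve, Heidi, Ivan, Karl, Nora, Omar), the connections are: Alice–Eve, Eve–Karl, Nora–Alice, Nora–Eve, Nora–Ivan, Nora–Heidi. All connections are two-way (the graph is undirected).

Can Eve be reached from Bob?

Bob has no edges, so nothing is reachable from it.

No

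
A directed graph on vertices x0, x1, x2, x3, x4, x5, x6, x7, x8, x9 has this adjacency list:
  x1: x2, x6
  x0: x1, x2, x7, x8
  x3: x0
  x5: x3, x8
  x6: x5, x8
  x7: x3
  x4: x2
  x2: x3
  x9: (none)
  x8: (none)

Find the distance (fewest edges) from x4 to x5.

6

Distance 0: x4.
Distance 1: x2.
Distance 2: x3.
Distance 3: x0.
Distance 4: x1, x7, x8.
Distance 5: x6.
Distance 6: x5 — contains x5.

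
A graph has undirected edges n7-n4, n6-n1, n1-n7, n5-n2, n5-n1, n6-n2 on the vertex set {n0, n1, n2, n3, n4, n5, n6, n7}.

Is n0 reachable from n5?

Explore from n5.
Distance 1: reach n1, n2.
Distance 2: reach n6, n7.
Distance 3: reach n4.
The search is exhausted without reaching n0; it lies in a different component.

No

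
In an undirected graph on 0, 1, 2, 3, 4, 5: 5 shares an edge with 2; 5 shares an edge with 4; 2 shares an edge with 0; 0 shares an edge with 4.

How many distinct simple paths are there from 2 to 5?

2

2–0–4–5
2–5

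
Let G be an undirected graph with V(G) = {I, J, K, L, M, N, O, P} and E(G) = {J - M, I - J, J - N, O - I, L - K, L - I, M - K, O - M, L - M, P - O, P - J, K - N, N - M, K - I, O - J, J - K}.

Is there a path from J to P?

Explore from J.
Distance 1: reach I, K, M, N, O, P.
Found P.

Yes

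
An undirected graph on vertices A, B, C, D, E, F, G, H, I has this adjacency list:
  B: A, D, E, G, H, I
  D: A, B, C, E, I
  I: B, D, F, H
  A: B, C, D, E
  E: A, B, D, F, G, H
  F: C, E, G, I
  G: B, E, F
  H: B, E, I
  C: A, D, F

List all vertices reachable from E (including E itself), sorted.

Start at E.
Its neighbours: A, B, D, F, G, H.
Then their neighbours: C, I.
Every vertex is now reached.

A, B, C, D, E, F, G, H, I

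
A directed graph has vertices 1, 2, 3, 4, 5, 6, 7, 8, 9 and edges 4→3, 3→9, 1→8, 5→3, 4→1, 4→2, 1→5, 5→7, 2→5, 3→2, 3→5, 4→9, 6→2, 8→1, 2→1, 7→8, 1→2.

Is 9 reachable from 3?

Yes

Explore from 3.
Distance 1: reach 2, 5, 9.
Found 9.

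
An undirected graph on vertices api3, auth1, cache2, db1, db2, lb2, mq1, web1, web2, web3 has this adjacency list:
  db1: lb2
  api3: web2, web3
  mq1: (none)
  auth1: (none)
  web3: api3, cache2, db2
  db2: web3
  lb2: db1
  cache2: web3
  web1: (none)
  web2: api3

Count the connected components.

5

From api3: component {api3, cache2, db2, web2, web3}.
From auth1: component {auth1}.
From db1: component {db1, lb2}.
From mq1: component {mq1}.
From web1: component {web1}.
That's 5 components.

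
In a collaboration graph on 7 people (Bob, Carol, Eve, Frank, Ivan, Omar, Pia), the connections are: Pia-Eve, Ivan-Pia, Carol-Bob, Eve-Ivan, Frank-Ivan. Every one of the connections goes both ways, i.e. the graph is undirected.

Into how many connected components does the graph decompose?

3

From Bob: component {Bob, Carol}.
From Eve: component {Eve, Frank, Ivan, Pia}.
From Omar: component {Omar}.
That's 3 components.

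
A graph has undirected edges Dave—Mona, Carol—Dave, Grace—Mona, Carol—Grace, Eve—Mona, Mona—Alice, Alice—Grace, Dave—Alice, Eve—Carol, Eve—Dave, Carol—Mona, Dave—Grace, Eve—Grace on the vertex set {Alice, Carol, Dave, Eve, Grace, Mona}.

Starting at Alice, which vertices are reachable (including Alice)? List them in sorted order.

Alice, Carol, Dave, Eve, Grace, Mona

Start at Alice.
Its neighbours: Dave, Grace, Mona.
Then their neighbours: Carol, Eve.
Every vertex is now reached.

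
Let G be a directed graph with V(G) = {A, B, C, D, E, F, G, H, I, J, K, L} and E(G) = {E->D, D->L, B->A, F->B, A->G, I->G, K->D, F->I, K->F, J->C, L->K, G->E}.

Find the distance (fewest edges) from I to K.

Distance 0: I.
Distance 1: G.
Distance 2: E.
Distance 3: D.
Distance 4: L.
Distance 5: K — contains K.

5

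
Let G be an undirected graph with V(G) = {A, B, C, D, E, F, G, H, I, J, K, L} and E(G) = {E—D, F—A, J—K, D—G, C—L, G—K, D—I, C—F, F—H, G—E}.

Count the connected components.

3

From A: component {A, C, F, H, L}.
From B: component {B}.
From D: component {D, E, G, I, J, K}.
That's 3 components.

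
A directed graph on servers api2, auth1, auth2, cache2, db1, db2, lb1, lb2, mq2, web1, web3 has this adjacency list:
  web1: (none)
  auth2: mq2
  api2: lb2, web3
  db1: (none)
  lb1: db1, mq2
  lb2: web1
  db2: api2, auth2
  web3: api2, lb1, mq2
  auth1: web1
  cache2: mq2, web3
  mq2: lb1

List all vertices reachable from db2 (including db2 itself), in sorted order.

Start at db2.
Its neighbours: api2, auth2.
Then their neighbours: lb2, mq2, web3.
Then next layer: lb1, web1.
Then next layer: db1.
Nothing further is reachable.

api2, auth2, db1, db2, lb1, lb2, mq2, web1, web3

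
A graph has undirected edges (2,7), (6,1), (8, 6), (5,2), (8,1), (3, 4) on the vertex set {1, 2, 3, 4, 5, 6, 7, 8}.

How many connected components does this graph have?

From 1: component {1, 6, 8}.
From 2: component {2, 5, 7}.
From 3: component {3, 4}.
That's 3 components.

3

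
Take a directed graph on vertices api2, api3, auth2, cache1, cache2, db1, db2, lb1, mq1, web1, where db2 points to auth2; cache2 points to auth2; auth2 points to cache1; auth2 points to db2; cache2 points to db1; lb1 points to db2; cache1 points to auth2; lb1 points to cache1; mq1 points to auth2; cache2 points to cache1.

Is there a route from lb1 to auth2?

Yes

Explore from lb1.
Distance 1: reach cache1, db2.
Distance 2: reach auth2.
Found auth2.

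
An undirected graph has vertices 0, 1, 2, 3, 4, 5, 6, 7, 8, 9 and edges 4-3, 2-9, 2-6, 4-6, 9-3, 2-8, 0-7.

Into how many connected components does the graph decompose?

4

From 0: component {0, 7}.
From 1: component {1}.
From 2: component {2, 3, 4, 6, 8, 9}.
From 5: component {5}.
That's 4 components.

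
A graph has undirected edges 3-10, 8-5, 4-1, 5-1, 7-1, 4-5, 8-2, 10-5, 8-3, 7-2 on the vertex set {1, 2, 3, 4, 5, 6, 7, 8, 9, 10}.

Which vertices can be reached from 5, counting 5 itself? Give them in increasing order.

1, 2, 3, 4, 5, 7, 8, 10

Start at 5.
Its neighbours: 1, 4, 8, 10.
Then their neighbours: 2, 3, 7.
Nothing further is reachable.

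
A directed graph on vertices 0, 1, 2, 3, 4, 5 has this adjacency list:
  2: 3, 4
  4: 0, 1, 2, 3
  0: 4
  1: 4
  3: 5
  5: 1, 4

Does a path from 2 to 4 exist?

Explore from 2.
Distance 1: reach 3, 4.
Found 4.

Yes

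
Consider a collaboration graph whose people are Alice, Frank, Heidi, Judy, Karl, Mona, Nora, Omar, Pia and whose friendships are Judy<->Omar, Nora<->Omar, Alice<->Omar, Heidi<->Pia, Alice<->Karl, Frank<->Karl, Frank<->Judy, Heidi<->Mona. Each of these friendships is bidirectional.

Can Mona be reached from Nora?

Explore from Nora.
Distance 1: reach Omar.
Distance 2: reach Alice, Judy.
Distance 3: reach Frank, Karl.
The search is exhausted without reaching Mona; it lies in a different component.

No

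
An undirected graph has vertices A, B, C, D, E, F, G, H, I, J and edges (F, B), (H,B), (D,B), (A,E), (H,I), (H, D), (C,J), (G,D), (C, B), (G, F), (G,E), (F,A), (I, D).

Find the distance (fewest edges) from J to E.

Distance 0: J.
Distance 1: C.
Distance 2: B.
Distance 3: D, F, H.
Distance 4: A, G, I.
Distance 5: E — contains E.

5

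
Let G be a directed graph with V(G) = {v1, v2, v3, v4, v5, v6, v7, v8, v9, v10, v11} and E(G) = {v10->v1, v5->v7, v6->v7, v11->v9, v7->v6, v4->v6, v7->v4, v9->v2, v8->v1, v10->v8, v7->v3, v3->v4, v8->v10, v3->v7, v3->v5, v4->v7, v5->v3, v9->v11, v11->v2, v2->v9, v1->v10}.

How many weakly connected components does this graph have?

From v1: component {v1, v8, v10}.
From v2: component {v2, v9, v11}.
From v3: component {v3, v4, v5, v6, v7}.
That's 3 components.

3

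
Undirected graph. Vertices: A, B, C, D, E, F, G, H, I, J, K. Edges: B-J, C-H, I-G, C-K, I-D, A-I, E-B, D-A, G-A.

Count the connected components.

From A: component {A, D, G, I}.
From B: component {B, E, J}.
From C: component {C, H, K}.
From F: component {F}.
That's 4 components.

4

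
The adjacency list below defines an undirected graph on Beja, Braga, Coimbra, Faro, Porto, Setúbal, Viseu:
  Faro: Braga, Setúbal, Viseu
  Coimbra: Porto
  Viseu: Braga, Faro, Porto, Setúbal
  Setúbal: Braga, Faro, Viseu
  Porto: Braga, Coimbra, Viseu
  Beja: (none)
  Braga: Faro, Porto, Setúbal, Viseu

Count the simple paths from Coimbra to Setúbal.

10

Coimbra–Porto–Braga–Faro–Setúbal
Coimbra–Porto–Braga–Faro–Viseu–Setúbal
Coimbra–Porto–Braga–Setúbal
Coimbra–Porto–Braga–Viseu–Faro–Setúbal
Coimbra–Porto–Braga–Viseu–Setúbal
Coimbra–Porto–Viseu–Braga–Faro–Setúbal
Coimbra–Porto–Viseu–Braga–Setúbal
Coimbra–Porto–Viseu–Faro–Braga–Setúbal
Coimbra–Porto–Viseu–Faro–Setúbal
Coimbra–Porto–Viseu–Setúbal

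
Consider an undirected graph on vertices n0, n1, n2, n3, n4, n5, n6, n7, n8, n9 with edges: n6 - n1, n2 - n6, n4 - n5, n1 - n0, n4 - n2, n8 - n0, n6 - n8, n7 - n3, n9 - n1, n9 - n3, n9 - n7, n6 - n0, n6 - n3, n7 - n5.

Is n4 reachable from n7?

Explore from n7.
Distance 1: reach n3, n5, n9.
Distance 2: reach n1, n4, n6.
Found n4.

Yes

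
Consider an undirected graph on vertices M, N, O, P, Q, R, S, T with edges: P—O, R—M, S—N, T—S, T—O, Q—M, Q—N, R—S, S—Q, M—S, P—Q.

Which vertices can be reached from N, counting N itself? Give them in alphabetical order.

Start at N.
Its neighbours: Q, S.
Then their neighbours: M, P, R, T.
Then next layer: O.
Every vertex is now reached.

M, N, O, P, Q, R, S, T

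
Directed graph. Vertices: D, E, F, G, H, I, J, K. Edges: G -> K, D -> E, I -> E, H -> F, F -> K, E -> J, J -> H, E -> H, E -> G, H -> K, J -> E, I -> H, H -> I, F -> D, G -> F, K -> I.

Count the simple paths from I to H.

3

I→E→H
I→E→J→H
I→H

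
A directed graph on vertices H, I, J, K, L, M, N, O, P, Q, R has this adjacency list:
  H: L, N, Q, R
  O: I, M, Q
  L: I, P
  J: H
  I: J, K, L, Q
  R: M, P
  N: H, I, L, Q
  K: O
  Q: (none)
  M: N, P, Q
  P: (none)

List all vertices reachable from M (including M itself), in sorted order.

H, I, J, K, L, M, N, O, P, Q, R

Start at M.
Its neighbours: N, P, Q.
Then their neighbours: H, I, L.
Then next layer: J, K, R.
Then next layer: O.
Every vertex is now reached.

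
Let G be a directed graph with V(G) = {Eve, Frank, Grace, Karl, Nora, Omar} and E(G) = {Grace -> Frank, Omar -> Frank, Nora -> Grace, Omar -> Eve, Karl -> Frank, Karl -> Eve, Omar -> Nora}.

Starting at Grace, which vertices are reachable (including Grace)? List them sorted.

Start at Grace.
Its neighbours: Frank.
Nothing further is reachable.

Frank, Grace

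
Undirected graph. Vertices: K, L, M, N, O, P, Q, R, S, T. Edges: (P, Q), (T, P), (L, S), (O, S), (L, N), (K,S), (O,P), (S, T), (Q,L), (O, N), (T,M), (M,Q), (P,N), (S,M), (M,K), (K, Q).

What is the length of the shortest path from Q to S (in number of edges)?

Distance 0: Q.
Distance 1: K, L, M, P.
Distance 2: N, O, S, T — contains S.

2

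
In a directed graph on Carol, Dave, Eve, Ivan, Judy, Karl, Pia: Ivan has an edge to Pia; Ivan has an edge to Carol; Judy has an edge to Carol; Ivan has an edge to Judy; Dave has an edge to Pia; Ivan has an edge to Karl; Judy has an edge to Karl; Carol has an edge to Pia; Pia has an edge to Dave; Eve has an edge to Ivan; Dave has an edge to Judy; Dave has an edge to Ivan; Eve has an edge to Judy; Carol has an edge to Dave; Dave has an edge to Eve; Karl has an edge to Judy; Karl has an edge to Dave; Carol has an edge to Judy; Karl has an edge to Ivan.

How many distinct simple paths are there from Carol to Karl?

Carol→Dave→Eve→Ivan→Judy→Karl
Carol→Dave→Eve→Ivan→Karl
Carol→Dave→Eve→Judy→Karl
Carol→Dave→Ivan→Judy→Karl
Carol→Dave→Ivan→Karl
Carol→Dave→Judy→Karl
Carol→Judy→Karl
Carol→Pia→Dave→Eve→Ivan→Judy→Karl
Carol→Pia→Dave→Eve→Ivan→Karl
Carol→Pia→Dave→Eve→Judy→Karl
Carol→Pia→Dave→Ivan→Judy→Karl
Carol→Pia→Dave→Ivan→Karl
Carol→Pia→Dave→Judy→Karl

13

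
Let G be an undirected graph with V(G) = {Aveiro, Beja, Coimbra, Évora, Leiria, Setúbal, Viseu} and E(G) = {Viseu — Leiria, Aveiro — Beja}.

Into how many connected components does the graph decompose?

From Aveiro: component {Aveiro, Beja}.
From Coimbra: component {Coimbra}.
From Évora: component {Évora}.
From Leiria: component {Leiria, Viseu}.
From Setúbal: component {Setúbal}.
That's 5 components.

5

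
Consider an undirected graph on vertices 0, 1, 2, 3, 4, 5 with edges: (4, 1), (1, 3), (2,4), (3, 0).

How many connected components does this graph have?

2

From 0: component {0, 1, 2, 3, 4}.
From 5: component {5}.
That's 2 components.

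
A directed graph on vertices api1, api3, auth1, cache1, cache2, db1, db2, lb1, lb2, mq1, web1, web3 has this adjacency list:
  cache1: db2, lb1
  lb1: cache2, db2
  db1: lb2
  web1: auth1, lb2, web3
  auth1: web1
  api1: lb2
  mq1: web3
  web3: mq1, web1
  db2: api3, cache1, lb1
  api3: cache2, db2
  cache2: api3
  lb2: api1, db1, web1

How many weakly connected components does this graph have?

2

From api1: component {api1, auth1, db1, lb2, mq1, web1, web3}.
From api3: component {api3, cache1, cache2, db2, lb1}.
That's 2 components.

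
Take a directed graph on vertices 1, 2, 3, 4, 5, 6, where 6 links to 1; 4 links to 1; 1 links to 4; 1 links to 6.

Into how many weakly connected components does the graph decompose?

4

From 1: component {1, 4, 6}.
From 2: component {2}.
From 3: component {3}.
From 5: component {5}.
That's 4 components.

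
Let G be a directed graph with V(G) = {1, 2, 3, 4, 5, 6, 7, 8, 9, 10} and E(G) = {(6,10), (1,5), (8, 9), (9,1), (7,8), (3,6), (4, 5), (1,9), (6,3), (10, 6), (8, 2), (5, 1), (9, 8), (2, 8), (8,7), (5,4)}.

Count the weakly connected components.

2

From 1: component {1, 2, 4, 5, 7, 8, 9}.
From 3: component {3, 6, 10}.
That's 2 components.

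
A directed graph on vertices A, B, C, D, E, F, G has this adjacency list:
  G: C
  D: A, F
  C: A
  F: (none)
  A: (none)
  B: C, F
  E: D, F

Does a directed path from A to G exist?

No

A has no outgoing edges, so nothing is reachable from it.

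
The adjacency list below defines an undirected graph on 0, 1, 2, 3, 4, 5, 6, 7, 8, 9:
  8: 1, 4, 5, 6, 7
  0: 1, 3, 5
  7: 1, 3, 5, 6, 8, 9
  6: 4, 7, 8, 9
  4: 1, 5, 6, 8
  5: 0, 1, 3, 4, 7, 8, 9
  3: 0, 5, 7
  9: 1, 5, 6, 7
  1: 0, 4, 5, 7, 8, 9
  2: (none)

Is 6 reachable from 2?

2 has no edges, so nothing is reachable from it.

No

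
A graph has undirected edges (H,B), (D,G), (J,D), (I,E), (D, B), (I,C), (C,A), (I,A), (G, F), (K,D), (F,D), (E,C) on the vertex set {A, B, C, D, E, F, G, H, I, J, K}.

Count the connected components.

2

From A: component {A, C, E, I}.
From B: component {B, D, F, G, H, J, K}.
That's 2 components.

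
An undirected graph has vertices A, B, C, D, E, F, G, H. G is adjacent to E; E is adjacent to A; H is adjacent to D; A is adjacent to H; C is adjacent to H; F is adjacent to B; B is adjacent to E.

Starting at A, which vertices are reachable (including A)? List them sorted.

Start at A.
Its neighbours: E, H.
Then their neighbours: B, C, D, G.
Then next layer: F.
Every vertex is now reached.

A, B, C, D, E, F, G, H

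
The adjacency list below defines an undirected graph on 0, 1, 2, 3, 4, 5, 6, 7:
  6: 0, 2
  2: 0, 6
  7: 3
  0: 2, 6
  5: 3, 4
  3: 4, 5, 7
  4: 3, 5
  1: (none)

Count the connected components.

3

From 0: component {0, 2, 6}.
From 1: component {1}.
From 3: component {3, 4, 5, 7}.
That's 3 components.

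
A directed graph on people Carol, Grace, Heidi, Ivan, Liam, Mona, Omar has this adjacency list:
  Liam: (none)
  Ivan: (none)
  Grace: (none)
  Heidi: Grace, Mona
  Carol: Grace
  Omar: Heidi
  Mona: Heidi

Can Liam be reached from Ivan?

Ivan has no outgoing edges, so nothing is reachable from it.

No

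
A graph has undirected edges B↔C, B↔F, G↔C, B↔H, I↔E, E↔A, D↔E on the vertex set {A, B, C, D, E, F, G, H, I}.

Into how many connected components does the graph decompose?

2

From A: component {A, D, E, I}.
From B: component {B, C, F, G, H}.
That's 2 components.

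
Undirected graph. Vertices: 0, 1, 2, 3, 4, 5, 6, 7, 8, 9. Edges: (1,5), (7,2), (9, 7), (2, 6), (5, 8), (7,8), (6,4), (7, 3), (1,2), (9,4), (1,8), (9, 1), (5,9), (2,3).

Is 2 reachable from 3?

Explore from 3.
Distance 1: reach 2, 7.
Found 2.

Yes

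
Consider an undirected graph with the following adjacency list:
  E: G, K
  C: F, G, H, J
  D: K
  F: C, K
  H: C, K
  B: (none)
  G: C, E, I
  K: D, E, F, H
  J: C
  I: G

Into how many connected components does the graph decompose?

2

From B: component {B}.
From C: component {C, D, E, F, G, H, I, J, K}.
That's 2 components.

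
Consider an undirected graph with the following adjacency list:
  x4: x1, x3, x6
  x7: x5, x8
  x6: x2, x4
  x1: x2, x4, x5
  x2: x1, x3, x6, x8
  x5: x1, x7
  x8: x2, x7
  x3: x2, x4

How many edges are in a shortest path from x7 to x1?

2

Distance 0: x7.
Distance 1: x5, x8.
Distance 2: x1, x2 — contains x1.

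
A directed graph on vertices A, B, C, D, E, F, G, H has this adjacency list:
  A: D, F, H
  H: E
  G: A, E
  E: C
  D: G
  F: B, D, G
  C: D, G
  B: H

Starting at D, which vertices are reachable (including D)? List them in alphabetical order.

Start at D.
Its neighbours: G.
Then their neighbours: A, E.
Then next layer: C, F, H.
Then next layer: B.
Every vertex is now reached.

A, B, C, D, E, F, G, H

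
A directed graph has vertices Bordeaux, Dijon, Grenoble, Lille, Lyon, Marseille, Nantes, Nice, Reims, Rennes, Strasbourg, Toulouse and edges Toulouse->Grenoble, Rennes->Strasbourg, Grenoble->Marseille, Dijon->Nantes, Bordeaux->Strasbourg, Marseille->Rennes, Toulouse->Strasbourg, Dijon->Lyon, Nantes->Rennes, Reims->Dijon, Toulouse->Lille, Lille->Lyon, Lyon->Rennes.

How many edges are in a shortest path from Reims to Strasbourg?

4

Distance 0: Reims.
Distance 1: Dijon.
Distance 2: Lyon, Nantes.
Distance 3: Rennes.
Distance 4: Strasbourg — contains Strasbourg.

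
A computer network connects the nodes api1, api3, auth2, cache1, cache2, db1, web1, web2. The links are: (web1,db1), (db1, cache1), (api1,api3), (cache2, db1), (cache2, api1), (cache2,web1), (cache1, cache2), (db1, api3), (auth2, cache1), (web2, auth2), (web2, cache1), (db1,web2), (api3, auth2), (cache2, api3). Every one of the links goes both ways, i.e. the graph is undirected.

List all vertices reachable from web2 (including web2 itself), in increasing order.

api1, api3, auth2, cache1, cache2, db1, web1, web2

Start at web2.
Its neighbours: auth2, cache1, db1.
Then their neighbours: api3, cache2, web1.
Then next layer: api1.
Every vertex is now reached.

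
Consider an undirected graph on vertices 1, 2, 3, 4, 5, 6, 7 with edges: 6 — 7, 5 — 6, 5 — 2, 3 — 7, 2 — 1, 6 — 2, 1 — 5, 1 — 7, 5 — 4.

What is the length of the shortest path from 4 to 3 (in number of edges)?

Distance 0: 4.
Distance 1: 5.
Distance 2: 1, 2, 6.
Distance 3: 7.
Distance 4: 3 — contains 3.

4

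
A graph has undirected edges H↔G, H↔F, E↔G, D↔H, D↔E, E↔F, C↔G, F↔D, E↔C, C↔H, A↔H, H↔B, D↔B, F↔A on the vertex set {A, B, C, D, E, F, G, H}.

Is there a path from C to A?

Yes

Explore from C.
Distance 1: reach E, G, H.
Distance 2: reach A, B, D, F.
Found A.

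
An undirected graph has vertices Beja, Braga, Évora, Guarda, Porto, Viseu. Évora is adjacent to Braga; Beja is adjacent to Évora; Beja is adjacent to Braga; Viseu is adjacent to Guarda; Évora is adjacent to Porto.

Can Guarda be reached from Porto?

Explore from Porto.
Distance 1: reach Évora.
Distance 2: reach Beja, Braga.
The search is exhausted without reaching Guarda; it lies in a different component.

No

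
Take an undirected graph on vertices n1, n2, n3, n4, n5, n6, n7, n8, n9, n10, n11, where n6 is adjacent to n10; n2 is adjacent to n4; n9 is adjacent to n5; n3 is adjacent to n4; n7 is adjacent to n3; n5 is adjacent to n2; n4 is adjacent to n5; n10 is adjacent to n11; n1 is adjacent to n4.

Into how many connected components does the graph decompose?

From n1: component {n1, n2, n3, n4, n5, n7, n9}.
From n6: component {n6, n10, n11}.
From n8: component {n8}.
That's 3 components.

3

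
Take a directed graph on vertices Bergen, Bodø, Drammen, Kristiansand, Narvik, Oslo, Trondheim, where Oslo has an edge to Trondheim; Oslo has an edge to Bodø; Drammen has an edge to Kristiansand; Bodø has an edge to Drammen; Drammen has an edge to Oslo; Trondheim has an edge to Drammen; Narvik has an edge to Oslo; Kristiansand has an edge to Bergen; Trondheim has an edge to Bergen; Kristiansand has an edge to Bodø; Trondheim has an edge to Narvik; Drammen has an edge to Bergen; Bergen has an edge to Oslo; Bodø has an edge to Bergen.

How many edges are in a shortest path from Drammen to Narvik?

3

Distance 0: Drammen.
Distance 1: Bergen, Kristiansand, Oslo.
Distance 2: Bodø, Trondheim.
Distance 3: Narvik — contains Narvik.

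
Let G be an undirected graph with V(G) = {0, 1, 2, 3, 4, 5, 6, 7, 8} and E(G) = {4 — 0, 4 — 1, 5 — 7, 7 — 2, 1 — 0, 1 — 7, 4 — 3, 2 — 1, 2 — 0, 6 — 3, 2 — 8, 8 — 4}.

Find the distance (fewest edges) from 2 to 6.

Distance 0: 2.
Distance 1: 0, 1, 7, 8.
Distance 2: 4, 5.
Distance 3: 3.
Distance 4: 6 — contains 6.

4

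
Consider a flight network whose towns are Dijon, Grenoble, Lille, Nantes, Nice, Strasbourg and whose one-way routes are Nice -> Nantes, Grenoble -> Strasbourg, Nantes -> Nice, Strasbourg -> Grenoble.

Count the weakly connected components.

From Dijon: component {Dijon}.
From Grenoble: component {Grenoble, Strasbourg}.
From Lille: component {Lille}.
From Nantes: component {Nantes, Nice}.
That's 4 components.

4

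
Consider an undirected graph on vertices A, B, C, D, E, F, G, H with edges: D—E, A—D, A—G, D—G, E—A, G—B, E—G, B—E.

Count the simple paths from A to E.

7

A–D–E
A–D–G–B–E
A–D–G–E
A–E
A–G–B–E
A–G–D–E
A–G–E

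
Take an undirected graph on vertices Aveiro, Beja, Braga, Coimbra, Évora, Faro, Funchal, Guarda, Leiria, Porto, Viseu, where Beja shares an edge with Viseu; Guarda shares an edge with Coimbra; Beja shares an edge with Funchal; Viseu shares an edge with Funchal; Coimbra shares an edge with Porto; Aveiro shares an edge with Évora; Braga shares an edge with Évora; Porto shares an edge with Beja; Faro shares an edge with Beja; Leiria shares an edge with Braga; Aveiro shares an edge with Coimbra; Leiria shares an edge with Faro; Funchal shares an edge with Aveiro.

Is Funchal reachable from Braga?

Yes

Explore from Braga.
Distance 1: reach Évora, Leiria.
Distance 2: reach Aveiro, Faro.
Distance 3: reach Beja, Coimbra, Funchal.
Found Funchal.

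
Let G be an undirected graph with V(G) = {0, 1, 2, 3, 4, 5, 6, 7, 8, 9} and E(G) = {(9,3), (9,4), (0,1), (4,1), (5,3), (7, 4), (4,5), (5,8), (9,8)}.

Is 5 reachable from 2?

No

2 has no edges, so nothing is reachable from it.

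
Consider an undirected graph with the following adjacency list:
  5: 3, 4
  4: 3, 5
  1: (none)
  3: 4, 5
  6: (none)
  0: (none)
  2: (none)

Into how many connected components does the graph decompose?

5

From 0: component {0}.
From 1: component {1}.
From 2: component {2}.
From 3: component {3, 4, 5}.
From 6: component {6}.
That's 5 components.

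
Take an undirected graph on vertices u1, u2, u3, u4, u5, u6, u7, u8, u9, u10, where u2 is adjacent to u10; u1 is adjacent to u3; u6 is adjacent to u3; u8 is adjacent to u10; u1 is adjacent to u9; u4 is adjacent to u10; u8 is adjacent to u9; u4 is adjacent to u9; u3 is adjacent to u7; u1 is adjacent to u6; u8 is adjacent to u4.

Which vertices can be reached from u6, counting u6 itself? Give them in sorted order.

u1, u2, u3, u4, u6, u7, u8, u9, u10

Start at u6.
Its neighbours: u1, u3.
Then their neighbours: u7, u9.
Then next layer: u4, u8.
Then next layer: u10.
Then next layer: u2.
Nothing further is reachable.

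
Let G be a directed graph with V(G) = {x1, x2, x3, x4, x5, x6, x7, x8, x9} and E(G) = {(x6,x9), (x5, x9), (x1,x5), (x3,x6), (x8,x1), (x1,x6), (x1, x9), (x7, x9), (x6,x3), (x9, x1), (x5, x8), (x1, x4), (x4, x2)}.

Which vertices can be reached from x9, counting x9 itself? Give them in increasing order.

Start at x9.
Its neighbours: x1.
Then their neighbours: x4, x5, x6.
Then next layer: x2, x3, x8.
Nothing further is reachable.

x1, x2, x3, x4, x5, x6, x8, x9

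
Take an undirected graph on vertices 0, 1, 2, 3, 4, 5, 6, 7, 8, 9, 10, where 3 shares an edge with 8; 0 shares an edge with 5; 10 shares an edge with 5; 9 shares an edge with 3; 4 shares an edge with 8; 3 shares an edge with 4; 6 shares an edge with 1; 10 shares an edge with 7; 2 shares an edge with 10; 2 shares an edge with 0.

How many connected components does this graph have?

From 0: component {0, 2, 5, 7, 10}.
From 1: component {1, 6}.
From 3: component {3, 4, 8, 9}.
That's 3 components.

3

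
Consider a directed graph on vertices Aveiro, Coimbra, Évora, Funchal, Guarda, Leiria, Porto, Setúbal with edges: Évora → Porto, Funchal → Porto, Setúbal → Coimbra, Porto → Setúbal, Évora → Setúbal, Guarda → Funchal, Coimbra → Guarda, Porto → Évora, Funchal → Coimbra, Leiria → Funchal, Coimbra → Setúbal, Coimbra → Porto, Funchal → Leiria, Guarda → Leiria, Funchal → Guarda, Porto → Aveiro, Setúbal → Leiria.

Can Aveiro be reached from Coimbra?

Explore from Coimbra.
Distance 1: reach Guarda, Porto, Setúbal.
Distance 2: reach Aveiro, Évora, Funchal, Leiria.
Found Aveiro.

Yes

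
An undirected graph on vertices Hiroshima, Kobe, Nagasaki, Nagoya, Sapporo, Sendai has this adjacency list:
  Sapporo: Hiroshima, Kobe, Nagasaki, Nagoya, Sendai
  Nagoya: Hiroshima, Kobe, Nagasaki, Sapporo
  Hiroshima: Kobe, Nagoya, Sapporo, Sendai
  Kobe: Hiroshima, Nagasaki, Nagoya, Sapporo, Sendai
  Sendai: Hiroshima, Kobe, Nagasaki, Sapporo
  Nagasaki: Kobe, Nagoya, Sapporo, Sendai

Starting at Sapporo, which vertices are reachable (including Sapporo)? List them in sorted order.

Start at Sapporo.
Its neighbours: Hiroshima, Kobe, Nagasaki, Nagoya, Sendai.
Every vertex is now reached.

Hiroshima, Kobe, Nagasaki, Nagoya, Sapporo, Sendai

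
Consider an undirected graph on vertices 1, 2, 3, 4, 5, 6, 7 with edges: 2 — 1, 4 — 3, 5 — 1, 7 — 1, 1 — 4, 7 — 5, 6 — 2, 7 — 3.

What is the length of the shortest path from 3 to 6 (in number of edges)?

4

Distance 0: 3.
Distance 1: 4, 7.
Distance 2: 1, 5.
Distance 3: 2.
Distance 4: 6 — contains 6.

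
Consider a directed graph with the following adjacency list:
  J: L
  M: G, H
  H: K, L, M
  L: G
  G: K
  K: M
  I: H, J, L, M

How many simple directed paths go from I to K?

8

I→H→K
I→H→L→G→K
I→H→M→G→K
I→J→L→G→K
I→L→G→K
I→M→G→K
I→M→H→K
I→M→H→L→G→K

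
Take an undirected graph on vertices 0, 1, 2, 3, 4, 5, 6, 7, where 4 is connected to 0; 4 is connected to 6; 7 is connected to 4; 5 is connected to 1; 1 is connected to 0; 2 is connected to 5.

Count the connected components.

From 0: component {0, 1, 2, 4, 5, 6, 7}.
From 3: component {3}.
That's 2 components.

2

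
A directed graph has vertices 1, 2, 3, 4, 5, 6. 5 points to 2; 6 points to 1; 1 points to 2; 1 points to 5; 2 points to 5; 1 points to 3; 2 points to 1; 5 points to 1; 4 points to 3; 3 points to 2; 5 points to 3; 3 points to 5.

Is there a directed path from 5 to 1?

Explore from 5.
Distance 1: reach 1, 2, 3.
Found 1.

Yes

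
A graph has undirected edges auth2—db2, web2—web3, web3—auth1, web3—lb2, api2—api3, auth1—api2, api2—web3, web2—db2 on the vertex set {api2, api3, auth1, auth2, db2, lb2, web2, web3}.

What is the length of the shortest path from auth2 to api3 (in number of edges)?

5

Distance 0: auth2.
Distance 1: db2.
Distance 2: web2.
Distance 3: web3.
Distance 4: api2, auth1, lb2.
Distance 5: api3 — contains api3.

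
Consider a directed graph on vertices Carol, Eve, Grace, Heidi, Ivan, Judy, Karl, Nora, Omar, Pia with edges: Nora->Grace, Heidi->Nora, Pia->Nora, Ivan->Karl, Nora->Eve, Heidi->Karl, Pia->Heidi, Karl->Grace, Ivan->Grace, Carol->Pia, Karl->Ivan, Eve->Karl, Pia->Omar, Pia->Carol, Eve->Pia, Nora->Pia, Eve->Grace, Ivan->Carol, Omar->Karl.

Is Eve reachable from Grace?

Grace has no outgoing edges, so nothing is reachable from it.

No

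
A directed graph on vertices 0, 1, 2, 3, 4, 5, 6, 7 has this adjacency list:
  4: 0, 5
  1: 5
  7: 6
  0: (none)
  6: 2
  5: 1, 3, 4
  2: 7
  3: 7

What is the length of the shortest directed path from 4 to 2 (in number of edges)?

5

Distance 0: 4.
Distance 1: 0, 5.
Distance 2: 1, 3.
Distance 3: 7.
Distance 4: 6.
Distance 5: 2 — contains 2.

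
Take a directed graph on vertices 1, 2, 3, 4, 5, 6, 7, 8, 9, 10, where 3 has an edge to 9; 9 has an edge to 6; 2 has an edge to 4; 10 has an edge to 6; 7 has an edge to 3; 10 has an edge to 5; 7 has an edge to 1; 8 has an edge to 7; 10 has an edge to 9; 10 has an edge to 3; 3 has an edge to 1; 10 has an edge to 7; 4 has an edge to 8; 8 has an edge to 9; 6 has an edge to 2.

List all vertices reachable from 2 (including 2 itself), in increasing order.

1, 2, 3, 4, 6, 7, 8, 9

Start at 2.
Its neighbours: 4.
Then their neighbours: 8.
Then next layer: 7, 9.
Then next layer: 1, 3, 6.
Nothing further is reachable.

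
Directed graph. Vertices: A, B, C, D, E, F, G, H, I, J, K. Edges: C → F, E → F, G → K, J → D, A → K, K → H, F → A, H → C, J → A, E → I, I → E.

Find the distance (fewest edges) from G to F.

4

Distance 0: G.
Distance 1: K.
Distance 2: H.
Distance 3: C.
Distance 4: F — contains F.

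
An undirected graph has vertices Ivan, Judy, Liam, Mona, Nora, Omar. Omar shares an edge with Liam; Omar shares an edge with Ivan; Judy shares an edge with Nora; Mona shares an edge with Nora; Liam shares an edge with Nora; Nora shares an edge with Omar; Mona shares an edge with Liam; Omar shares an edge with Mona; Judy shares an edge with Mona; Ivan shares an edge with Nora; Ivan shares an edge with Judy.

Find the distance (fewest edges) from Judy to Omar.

2

Distance 0: Judy.
Distance 1: Ivan, Mona, Nora.
Distance 2: Liam, Omar — contains Omar.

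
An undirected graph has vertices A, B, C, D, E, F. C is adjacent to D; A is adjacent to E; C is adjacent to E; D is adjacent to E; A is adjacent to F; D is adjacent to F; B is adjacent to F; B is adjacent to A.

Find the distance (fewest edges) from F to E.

Distance 0: F.
Distance 1: A, B, D.
Distance 2: C, E — contains E.

2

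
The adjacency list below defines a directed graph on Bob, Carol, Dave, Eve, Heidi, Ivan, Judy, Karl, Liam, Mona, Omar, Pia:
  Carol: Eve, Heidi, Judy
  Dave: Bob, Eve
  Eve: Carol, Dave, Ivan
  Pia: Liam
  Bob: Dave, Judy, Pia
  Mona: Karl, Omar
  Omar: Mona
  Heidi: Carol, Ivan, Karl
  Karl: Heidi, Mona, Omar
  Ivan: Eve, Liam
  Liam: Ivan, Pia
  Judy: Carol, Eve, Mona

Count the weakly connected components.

1

From Bob: component {Bob, Carol, Dave, Eve, Heidi, Ivan, Judy, Karl, Liam, Mona, Omar, Pia}.
That's 1 component.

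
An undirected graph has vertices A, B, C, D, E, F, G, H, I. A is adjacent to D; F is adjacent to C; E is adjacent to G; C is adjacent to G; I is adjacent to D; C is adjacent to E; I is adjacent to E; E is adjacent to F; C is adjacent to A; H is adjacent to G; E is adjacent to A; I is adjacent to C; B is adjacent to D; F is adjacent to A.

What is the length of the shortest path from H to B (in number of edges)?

Distance 0: H.
Distance 1: G.
Distance 2: C, E.
Distance 3: A, F, I.
Distance 4: D.
Distance 5: B — contains B.

5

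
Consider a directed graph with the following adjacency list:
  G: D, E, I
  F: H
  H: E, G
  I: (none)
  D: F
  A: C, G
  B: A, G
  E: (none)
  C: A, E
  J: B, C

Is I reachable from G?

Explore from G.
Distance 1: reach D, E, I.
Found I.

Yes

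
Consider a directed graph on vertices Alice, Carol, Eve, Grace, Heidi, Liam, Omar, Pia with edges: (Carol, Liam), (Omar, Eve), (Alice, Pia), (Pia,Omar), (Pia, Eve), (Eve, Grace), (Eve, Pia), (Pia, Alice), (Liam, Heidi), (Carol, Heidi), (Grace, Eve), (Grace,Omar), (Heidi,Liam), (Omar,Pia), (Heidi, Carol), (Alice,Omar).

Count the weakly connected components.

2

From Alice: component {Alice, Eve, Grace, Omar, Pia}.
From Carol: component {Carol, Heidi, Liam}.
That's 2 components.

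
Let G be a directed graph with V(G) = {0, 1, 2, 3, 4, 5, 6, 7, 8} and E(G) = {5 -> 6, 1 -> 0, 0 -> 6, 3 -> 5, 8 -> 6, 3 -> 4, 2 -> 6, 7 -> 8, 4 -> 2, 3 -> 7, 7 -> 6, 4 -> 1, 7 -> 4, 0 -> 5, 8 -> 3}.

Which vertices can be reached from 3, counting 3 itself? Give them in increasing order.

0, 1, 2, 3, 4, 5, 6, 7, 8

Start at 3.
Its neighbours: 4, 5, 7.
Then their neighbours: 1, 2, 6, 8.
Then next layer: 0.
Every vertex is now reached.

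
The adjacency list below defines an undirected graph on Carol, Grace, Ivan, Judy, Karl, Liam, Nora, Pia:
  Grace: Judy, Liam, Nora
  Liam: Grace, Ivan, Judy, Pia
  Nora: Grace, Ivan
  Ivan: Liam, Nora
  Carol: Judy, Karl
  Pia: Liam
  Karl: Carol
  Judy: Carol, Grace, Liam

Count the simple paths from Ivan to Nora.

3

Ivan–Liam–Grace–Nora
Ivan–Liam–Judy–Grace–Nora
Ivan–Nora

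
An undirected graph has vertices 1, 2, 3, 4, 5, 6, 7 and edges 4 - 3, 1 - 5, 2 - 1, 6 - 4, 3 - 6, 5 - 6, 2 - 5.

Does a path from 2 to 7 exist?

No

Explore from 2.
Distance 1: reach 1, 5.
Distance 2: reach 6.
Distance 3: reach 3, 4.
The search is exhausted without reaching 7; it lies in a different component.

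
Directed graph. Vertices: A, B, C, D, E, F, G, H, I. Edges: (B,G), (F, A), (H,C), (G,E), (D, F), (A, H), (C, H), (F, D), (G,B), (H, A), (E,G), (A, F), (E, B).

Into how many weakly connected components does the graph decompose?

3

From A: component {A, C, D, F, H}.
From B: component {B, E, G}.
From I: component {I}.
That's 3 components.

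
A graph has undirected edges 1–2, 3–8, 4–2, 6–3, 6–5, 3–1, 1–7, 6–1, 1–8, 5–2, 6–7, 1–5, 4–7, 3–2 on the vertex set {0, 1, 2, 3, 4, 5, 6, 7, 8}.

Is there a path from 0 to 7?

0 has no edges, so nothing is reachable from it.

No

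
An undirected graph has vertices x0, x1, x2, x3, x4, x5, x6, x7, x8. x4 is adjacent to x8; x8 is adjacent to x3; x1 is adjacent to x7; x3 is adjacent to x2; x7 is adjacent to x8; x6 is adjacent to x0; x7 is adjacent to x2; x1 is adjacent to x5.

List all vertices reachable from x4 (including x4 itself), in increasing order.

Start at x4.
Its neighbours: x8.
Then their neighbours: x3, x7.
Then next layer: x1, x2.
Then next layer: x5.
Nothing further is reachable.

x1, x2, x3, x4, x5, x7, x8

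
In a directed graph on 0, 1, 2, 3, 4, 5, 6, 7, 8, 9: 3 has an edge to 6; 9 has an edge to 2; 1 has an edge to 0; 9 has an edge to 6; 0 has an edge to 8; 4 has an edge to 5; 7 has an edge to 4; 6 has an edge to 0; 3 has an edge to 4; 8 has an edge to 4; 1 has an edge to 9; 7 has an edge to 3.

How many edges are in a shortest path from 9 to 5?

5

Distance 0: 9.
Distance 1: 2, 6.
Distance 2: 0.
Distance 3: 8.
Distance 4: 4.
Distance 5: 5 — contains 5.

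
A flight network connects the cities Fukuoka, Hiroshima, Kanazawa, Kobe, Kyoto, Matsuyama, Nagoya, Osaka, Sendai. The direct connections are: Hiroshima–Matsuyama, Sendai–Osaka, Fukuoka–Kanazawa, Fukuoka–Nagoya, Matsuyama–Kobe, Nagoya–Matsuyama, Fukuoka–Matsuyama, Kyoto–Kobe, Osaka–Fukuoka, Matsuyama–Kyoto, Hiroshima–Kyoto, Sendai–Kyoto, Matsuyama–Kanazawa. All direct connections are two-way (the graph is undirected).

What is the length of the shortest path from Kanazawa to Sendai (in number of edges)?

Distance 0: Kanazawa.
Distance 1: Fukuoka, Matsuyama.
Distance 2: Hiroshima, Kobe, Kyoto, Nagoya, Osaka.
Distance 3: Sendai — contains Sendai.

3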